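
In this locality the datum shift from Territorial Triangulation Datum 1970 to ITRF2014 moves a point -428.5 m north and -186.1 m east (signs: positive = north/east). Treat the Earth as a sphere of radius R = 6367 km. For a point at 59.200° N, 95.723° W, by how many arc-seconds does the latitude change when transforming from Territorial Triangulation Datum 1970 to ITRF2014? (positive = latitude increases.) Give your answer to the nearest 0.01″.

On a sphere of radius R, 1 rad of latitude = R, so Δφ = ΔN / R = -428.5 / 6367000 = -6.7300e-05 rad = -13.882″.

Δφ = -13.88″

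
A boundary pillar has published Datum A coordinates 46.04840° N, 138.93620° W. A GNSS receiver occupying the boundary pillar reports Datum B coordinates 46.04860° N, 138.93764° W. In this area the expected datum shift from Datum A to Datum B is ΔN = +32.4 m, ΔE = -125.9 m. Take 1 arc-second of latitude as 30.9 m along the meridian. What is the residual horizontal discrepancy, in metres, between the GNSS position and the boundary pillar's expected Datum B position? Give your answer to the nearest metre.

18 m

Observed coordinate differences: Δφ = +0.00020°, Δλ = -0.00144°.
Converting to metres (1° lat = 111240 m, cos φ = 0.694050): observed ΔN = 22.2 m, observed ΔE = -111.2 m.
Subtracting the expected shift leaves a residual of 22.2 − (32.4) = -10.2 m north and -111.2 − (-125.9) = 14.7 m east.
Residual distance = √((-10.2)² + 14.7²) = 17.9 m.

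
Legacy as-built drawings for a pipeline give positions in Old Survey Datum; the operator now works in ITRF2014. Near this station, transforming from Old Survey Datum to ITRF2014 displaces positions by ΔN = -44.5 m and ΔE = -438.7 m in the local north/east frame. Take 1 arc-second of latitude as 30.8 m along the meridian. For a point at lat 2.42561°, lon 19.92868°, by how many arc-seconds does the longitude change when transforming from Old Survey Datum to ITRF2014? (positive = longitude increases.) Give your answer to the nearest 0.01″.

At latitude 2.42561°, cos φ = 0.999104.
1″ of longitude at this latitude = 30.80 × cos φ = 30.7724 m, so Δλ = -438.7 / 30.7724 = -14.256″.

Δλ = -14.26″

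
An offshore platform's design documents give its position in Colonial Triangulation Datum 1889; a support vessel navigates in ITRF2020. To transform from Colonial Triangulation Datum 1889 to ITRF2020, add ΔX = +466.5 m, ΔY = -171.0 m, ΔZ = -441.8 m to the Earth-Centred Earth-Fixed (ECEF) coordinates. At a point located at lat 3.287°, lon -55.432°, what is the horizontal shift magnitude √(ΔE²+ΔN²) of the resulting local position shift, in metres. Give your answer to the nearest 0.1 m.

545.9 m

The local east axis at (φ, λ) is (−sin λ, cos λ, 0), so ΔE = −sin(-55.432°)·466.5 + cos(-55.432°)·(-171.0) = 287.12 m.
The local north axis is (−sin φ cos λ, −sin φ sin λ, cos φ), giving ΔN = -15.176 − 8.074 − 441.073 = -464.32 m.
Horizontal magnitude = √(ΔE² + ΔN²) = √(287.12² + (-464.32)²) = 545.92 m.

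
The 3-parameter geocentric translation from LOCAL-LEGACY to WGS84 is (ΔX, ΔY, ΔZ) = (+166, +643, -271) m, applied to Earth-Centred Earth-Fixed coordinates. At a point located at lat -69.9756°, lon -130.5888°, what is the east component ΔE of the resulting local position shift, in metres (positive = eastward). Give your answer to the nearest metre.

ΔE = -292 m

At φ = -69.9756°, λ = -130.5888°: sin φ = -0.939547, cos φ = 0.342420, sin λ = -0.759399, cos λ = -0.650626.
ΔE = −sin λ·ΔX + cos λ·ΔY = −(-0.759399)·(166) + (-0.650626)·(643) = -292.29 m.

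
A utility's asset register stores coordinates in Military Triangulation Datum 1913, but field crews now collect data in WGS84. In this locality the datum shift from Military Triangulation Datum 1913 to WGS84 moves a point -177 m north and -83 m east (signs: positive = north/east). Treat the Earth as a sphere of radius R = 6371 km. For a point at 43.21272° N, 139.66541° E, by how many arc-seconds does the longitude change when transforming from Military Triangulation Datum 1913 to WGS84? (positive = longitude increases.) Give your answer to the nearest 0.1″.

At latitude 43.21272°, cos φ = 0.728817.
One radian of longitude at latitude φ spans R cos φ, so Δλ = ΔE / (R cos φ) = -83.0 / (6371000 × 0.728817) = -1.7875e-05 rad = -3.687″.

Δλ = -3.7″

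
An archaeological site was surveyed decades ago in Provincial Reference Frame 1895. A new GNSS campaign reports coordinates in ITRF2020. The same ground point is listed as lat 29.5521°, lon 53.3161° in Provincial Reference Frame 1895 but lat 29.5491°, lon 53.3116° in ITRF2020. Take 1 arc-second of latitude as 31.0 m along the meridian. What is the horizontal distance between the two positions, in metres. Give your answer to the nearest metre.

Δφ = 29.5491° − 29.5521° = -0.0030°; Δλ = 53.3116° − 53.3161° = -0.0045°.
1° of latitude = 3600 × 31.00 = 111600 m.
ΔN = Δφ × 111600 = -334.8 m; ΔE = Δλ × 111600 × cos(29.5521°) = -0.0045 × 111600 × 0.869908 = -436.9 m.
Distance = √(ΔE² + ΔN²) = √((-436.9)² + (-334.8)²) = 550.4 m.

550 m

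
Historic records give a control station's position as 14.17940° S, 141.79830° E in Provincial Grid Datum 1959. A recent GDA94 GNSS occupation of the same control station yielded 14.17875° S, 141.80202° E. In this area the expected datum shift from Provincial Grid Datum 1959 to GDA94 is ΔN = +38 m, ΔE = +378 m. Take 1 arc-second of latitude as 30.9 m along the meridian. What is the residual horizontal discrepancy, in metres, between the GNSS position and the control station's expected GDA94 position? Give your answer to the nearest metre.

Observed coordinate differences: Δφ = +0.00065°, Δλ = +0.00372°.
Converting to metres (1° lat = 111240 m, cos φ = 0.969533): observed ΔN = 72.3 m, observed ΔE = 401.2 m.
Subtracting the expected shift leaves a residual of 72.3 − (38) = 34.3 m north and 401.2 − (378) = 23.2 m east.
Residual distance = √(34.3² + 23.2²) = 41.4 m.

41 m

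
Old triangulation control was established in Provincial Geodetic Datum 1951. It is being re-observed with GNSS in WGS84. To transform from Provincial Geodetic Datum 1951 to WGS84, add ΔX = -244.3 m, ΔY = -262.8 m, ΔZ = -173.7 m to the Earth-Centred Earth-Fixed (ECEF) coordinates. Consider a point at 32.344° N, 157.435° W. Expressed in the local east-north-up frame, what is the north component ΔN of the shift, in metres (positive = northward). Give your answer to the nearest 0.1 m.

ΔN = -321.4 m

The local north axis is (−sin φ cos λ, −sin φ sin λ, cos φ), giving ΔN = -120.695 − 53.952 − 146.751 = -321.40 m.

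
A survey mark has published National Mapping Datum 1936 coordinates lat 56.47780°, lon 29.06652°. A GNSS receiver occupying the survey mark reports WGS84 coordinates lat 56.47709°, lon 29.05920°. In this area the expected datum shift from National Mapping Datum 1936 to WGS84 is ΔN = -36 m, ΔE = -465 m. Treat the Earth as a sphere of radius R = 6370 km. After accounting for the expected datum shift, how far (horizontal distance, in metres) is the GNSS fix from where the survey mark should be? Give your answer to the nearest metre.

46 m

Observed coordinate differences: Δφ = -0.00071°, Δλ = -0.00732°.
Converting to metres (1° lat = 111177 m, cos φ = 0.552260): observed ΔN = -78.9 m, observed ΔE = -449.4 m.
Subtracting the expected shift leaves a residual of -78.9 − (-36) = -42.9 m north and -449.4 − (-465) = 15.6 m east.
Residual distance = √((-42.9)² + 15.6²) = 45.7 m.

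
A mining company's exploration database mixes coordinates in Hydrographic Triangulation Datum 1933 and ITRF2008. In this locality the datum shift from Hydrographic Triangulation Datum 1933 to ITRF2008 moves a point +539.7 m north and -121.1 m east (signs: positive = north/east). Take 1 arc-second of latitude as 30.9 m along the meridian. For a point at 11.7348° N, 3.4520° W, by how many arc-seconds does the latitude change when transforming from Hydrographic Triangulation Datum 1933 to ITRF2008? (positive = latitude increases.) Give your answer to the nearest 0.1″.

1″ of latitude = 30.90 m, so Δφ = 539.7 / 30.90 = 17.466″.

Δφ = 17.5″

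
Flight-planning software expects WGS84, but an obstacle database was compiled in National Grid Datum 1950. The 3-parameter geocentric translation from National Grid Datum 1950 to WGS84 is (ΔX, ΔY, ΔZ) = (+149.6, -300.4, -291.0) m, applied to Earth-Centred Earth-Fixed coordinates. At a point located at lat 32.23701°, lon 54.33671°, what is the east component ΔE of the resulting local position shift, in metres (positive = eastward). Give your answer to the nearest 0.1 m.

At φ = 32.23701°, λ = 54.33671°: sin φ = 0.533423, cos φ = 0.845849, sin λ = 0.812457, cos λ = 0.583021.
ΔE = −sin λ·ΔX + cos λ·ΔY = −(0.812457)·(149.6) + (0.583021)·(-300.4) = -296.68 m.

ΔE = -296.7 m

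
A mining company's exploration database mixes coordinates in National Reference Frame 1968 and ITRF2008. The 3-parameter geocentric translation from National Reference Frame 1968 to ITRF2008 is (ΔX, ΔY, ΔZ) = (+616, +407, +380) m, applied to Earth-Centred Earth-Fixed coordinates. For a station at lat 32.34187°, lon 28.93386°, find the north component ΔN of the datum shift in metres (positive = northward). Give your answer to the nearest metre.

The local north axis is (−sin φ cos λ, −sin φ sin λ, cos φ), giving ΔN = -288.408 − 105.339 + 321.051 = -72.70 m.

ΔN = -73 m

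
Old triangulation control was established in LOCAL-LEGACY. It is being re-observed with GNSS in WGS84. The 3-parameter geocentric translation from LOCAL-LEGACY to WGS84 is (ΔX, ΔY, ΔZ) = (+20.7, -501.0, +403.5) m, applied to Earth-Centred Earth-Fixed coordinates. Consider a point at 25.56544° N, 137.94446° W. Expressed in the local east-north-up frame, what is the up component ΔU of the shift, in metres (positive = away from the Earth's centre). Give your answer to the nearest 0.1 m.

The local up (radial) axis is (cos φ cos λ, cos φ sin λ, sin φ), giving ΔU = -13.865 + 302.738 + 174.127 = 463.00 m.

ΔU = 463.0 m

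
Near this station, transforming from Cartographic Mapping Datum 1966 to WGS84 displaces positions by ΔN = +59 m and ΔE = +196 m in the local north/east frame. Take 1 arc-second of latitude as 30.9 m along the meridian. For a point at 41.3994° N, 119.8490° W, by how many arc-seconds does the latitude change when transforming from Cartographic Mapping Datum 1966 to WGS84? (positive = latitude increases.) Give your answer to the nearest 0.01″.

Δφ = 1.91″

1″ of latitude = 30.90 m, so Δφ = 59.0 / 30.90 = 1.909″.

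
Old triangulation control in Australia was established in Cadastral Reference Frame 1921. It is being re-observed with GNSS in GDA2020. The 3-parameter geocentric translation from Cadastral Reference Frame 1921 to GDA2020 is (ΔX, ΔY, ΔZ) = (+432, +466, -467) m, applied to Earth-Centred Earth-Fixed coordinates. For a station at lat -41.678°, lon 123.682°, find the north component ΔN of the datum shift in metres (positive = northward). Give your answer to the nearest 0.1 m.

ΔN = -250.3 m

The local north axis is (−sin φ cos λ, −sin φ sin λ, cos φ), giving ΔN = -159.307 + 257.846 − 348.799 = -250.26 m.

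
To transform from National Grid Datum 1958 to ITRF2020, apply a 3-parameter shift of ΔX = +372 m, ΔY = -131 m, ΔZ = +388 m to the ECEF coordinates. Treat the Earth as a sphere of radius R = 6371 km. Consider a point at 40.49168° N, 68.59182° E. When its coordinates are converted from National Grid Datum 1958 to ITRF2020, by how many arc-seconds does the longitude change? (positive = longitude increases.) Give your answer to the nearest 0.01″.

Δλ = -16.78″

sin φ = 0.649338, cos φ = 0.760500, sin λ = 0.931004, cos λ = 0.365010.
East component: ΔE = −sin λ·ΔX + cos λ·ΔY = −(0.931004)(372) + (0.365010)(-131) = -394.15 m.
1° of latitude spans πR/180 = 111195 m; at latitude φ, 1° of longitude spans that × cos φ = 84563.8 m, so Δλ = -394.15 / 84563.8 × 3600 = -16.780″.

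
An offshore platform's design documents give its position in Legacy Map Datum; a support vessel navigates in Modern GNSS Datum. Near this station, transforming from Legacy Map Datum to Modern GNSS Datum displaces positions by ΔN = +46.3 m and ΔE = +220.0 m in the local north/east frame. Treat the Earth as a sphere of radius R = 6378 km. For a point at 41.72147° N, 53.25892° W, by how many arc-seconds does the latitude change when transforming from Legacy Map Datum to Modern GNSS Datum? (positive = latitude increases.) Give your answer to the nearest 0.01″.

Δφ = 1.50″

On a sphere of radius R, 1 rad of latitude = R, so Δφ = ΔN / R = 46.3 / 6378000 = 7.2593e-06 rad = 1.497″.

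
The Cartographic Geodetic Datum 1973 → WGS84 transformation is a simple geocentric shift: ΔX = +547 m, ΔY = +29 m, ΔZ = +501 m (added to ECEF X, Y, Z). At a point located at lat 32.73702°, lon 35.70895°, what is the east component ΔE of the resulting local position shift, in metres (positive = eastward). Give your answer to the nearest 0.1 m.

ΔE = -295.7 m

At φ = 32.73702°, λ = 35.70895°: sin φ = 0.540784, cos φ = 0.841162, sin λ = 0.583668, cos λ = 0.811992.
ΔE = −sin λ·ΔX + cos λ·ΔY = −(0.583668)·(547) + (0.811992)·(29) = -295.72 m.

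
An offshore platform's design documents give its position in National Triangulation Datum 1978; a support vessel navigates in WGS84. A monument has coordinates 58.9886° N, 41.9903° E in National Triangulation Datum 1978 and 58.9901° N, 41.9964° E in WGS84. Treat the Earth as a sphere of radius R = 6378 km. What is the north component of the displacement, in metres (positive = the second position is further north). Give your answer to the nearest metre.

Δφ = 58.9901° − 58.9886° = +0.0015°; Δλ = 41.9964° − 41.9903° = +0.0061°.
1° along a meridian = πR/180 = 111317 m.
ΔN = Δφ × 111317 = 167.0 m; ΔE = Δλ × 111317 × cos(58.9886°) = +0.0061 × 111317 × 0.515209 = 349.8 m.

ΔN = 167 m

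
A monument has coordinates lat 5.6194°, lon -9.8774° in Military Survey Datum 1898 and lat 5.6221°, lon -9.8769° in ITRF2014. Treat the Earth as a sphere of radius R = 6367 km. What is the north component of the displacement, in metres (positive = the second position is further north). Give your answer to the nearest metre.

ΔN = 300 m

Δφ = 5.6221° − 5.6194° = +0.0027°; Δλ = -9.8769° − -9.8774° = +0.0005°.
1° along a meridian = πR/180 = 111125 m.
ΔN = Δφ × 111125 = 300.0 m; ΔE = Δλ × 111125 × cos(5.6194°) = +0.0005 × 111125 × 0.995194 = 55.3 m.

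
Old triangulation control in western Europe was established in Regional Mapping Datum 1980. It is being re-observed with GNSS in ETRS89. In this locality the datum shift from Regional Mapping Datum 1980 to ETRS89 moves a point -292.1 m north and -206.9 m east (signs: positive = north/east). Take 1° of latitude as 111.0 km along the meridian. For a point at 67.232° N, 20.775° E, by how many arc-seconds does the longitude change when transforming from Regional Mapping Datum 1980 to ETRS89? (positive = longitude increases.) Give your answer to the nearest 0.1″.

At latitude 67.232°, cos φ = 0.387001.
1° of longitude at this latitude = 111.0 × cos φ = 42.96 km, so Δλ = -206.9 / 42957.1 = -0.0048164° = -17.339″.

Δλ = -17.3″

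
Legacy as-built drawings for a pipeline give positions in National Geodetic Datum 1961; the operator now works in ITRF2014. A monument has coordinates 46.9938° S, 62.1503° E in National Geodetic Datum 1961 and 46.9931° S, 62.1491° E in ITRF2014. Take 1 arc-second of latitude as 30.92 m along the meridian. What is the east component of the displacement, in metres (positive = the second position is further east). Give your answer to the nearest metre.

ΔE = -91 m

Δφ = -46.9931° − -46.9938° = +0.0007°; Δλ = 62.1491° − 62.1503° = -0.0012°.
1° of latitude = 3600 × 30.92 = 111312 m.
ΔN = Δφ × 111312 = 77.9 m; ΔE = Δλ × 111312 × cos(-46.9938°) = -0.0012 × 111312 × 0.682077 = -91.1 m.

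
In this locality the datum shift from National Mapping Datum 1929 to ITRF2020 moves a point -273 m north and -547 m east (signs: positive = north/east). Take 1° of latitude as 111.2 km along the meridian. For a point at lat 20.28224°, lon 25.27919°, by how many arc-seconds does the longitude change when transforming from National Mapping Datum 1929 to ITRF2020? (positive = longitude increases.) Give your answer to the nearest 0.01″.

Δλ = -18.88″

At latitude 20.28224°, cos φ = 0.937996.
1° of longitude at this latitude = 111.2 × cos φ = 104.31 km, so Δλ = -547.0 / 104305.2 = -0.0052442° = -18.879″.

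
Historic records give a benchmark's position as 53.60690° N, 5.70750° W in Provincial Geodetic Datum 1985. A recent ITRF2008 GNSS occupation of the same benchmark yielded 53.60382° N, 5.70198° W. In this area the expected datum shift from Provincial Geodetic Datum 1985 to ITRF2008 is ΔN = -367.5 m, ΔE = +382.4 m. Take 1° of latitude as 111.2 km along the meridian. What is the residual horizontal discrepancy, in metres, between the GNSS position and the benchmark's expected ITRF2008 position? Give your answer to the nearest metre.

31 m

Observed coordinate differences: Δφ = -0.00308°, Δλ = +0.00552°.
Converting to metres (1° lat = 111200 m, cos φ = 0.593322): observed ΔN = -342.5 m, observed ΔE = 364.2 m.
Subtracting the expected shift leaves a residual of -342.5 − (-367.5) = 25.0 m north and 364.2 − (382.4) = -18.2 m east.
Residual distance = √(25.0² + (-18.2)²) = 30.9 m.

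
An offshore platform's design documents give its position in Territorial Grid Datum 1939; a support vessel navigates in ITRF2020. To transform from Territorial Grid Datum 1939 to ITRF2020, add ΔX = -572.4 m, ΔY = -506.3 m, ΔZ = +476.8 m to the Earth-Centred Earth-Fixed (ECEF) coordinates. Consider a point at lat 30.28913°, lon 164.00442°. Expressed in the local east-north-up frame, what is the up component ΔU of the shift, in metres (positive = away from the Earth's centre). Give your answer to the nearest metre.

ΔU = 595 m

At φ = 30.28913°, λ = 164.00442°: sin φ = 0.504364, cos φ = 0.863491, sin λ = 0.275563, cos λ = -0.961283.
ΔU = cos φ cos λ·ΔX + cos φ sin λ·ΔY + sin φ·ΔZ = (0.863491)(-0.961283)(-572.4) + (0.863491)(0.275563)(-506.3) + (0.504364)(476.8) = 595.13 m.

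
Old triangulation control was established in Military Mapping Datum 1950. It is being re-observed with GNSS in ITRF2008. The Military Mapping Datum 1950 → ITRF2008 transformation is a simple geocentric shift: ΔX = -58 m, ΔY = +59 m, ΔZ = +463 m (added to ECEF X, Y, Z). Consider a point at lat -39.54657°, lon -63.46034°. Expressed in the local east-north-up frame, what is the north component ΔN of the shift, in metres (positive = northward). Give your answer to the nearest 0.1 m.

ΔN = 306.9 m

The local north axis is (−sin φ cos λ, −sin φ sin λ, cos φ), giving ΔN = -16.500 − 33.607 + 357.023 = 306.92 m.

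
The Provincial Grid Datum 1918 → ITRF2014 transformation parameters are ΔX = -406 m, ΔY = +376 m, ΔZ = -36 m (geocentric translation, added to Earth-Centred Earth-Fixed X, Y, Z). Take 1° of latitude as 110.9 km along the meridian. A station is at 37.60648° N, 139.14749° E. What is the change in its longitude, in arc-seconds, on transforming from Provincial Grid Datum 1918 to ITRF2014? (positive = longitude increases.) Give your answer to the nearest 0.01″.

Δλ = -0.77″

sin φ = 0.610235, cos φ = 0.792221, sin λ = 0.654114, cos λ = -0.756396.
East component: ΔE = −sin λ·ΔX + cos λ·ΔY = −(0.654114)(-406) + (-0.756396)(376) = -18.83 m.
1° of latitude spans 110900 m; at latitude φ, 1° of longitude spans that × cos φ = 87857.3 m, so Δλ = -18.83 / 87857.3 × 3600 = -0.772″.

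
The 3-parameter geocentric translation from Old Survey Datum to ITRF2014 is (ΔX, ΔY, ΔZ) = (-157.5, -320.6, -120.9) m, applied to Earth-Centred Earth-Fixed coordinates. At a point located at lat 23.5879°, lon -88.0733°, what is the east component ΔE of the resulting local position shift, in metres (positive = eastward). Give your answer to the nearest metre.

The local east axis at (φ, λ) is (−sin λ, cos λ, 0), so ΔE = −sin(-88.0733°)·(-157.5) + cos(-88.0733°)·(-320.6) = -168.19 m.

ΔE = -168 m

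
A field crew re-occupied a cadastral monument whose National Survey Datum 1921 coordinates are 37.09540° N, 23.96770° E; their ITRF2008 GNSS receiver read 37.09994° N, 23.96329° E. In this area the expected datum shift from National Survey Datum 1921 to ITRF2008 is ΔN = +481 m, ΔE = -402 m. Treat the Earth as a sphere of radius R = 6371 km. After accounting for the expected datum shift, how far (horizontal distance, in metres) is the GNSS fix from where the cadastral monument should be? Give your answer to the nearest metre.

26 m

Observed coordinate differences: Δφ = +0.00454°, Δλ = -0.00441°.
Converting to metres (1° lat = 111195 m, cos φ = 0.797632): observed ΔN = 504.8 m, observed ΔE = -391.1 m.
Subtracting the expected shift leaves a residual of 504.8 − (481) = 23.8 m north and -391.1 − (-402) = 10.9 m east.
Residual distance = √(23.8² + 10.9²) = 26.2 m.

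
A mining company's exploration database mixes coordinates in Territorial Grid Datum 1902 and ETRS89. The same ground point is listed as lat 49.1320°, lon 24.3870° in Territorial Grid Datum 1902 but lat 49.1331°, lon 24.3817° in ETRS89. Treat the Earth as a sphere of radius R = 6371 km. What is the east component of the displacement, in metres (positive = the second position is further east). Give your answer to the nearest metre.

Δφ = 49.1331° − 49.1320° = +0.0011°; Δλ = 24.3817° − 24.3870° = -0.0053°.
1° along a meridian = πR/180 = 111195 m.
ΔN = Δφ × 111195 = 122.3 m; ΔE = Δλ × 111195 × cos(49.1320°) = -0.0053 × 111195 × 0.654319 = -385.6 m.

ΔE = -386 m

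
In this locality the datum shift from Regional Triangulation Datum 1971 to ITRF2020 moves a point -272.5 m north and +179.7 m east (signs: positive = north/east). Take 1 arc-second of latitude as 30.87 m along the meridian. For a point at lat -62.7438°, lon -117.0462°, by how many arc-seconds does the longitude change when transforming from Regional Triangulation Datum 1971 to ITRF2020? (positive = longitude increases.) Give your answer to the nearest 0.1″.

Δλ = 12.7″

At latitude -62.7438°, cos φ = 0.457970.
1″ of longitude at this latitude = 30.87 × cos φ = 14.1375 m, so Δλ = 179.7 / 14.1375 = 12.711″.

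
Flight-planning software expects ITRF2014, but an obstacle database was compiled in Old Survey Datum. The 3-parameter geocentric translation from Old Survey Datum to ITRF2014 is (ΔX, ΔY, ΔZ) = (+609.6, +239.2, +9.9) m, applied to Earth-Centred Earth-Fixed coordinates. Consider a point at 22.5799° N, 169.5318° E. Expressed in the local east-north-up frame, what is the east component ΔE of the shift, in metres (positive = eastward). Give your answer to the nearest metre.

The local east axis at (φ, λ) is (−sin λ, cos λ, 0), so ΔE = −sin(169.5318°)·609.6 + cos(169.5318°)·239.2 = -345.98 m.

ΔE = -346 m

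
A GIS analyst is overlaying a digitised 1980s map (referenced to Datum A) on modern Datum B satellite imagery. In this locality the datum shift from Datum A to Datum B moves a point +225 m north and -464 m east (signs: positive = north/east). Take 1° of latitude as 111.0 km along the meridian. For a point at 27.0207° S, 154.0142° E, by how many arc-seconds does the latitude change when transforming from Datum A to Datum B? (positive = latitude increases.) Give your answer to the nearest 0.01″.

Δφ = 7.30″

1° of latitude = 111.0 km, so Δφ = 225.0 / 111000 = 0.0020270° = 7.297″.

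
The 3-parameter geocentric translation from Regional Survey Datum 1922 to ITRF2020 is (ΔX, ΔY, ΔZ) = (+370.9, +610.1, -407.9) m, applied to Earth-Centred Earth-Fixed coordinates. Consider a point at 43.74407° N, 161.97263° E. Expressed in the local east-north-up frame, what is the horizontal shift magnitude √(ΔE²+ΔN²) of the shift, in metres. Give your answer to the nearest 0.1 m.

At φ = 43.74407°, λ = 161.97263°: sin φ = 0.691438, cos φ = 0.722436, sin λ = 0.309471, cos λ = -0.950909.
ΔE = −sin λ·ΔX + cos λ·ΔY = −(0.309471)·(370.9) + (-0.950909)·(610.1) = -694.93 m.
ΔN = −sin φ cos λ·ΔX − sin φ sin λ·ΔY + cos φ·ΔZ = −(0.691438)(-0.950909)(370.9) − (0.691438)(0.309471)(610.1) + (0.722436)(-407.9) = -181.37 m.
Horizontal magnitude = √(ΔE² + ΔN²) = √((-694.93)² + (-181.37)²) = 718.21 m.

718.2 m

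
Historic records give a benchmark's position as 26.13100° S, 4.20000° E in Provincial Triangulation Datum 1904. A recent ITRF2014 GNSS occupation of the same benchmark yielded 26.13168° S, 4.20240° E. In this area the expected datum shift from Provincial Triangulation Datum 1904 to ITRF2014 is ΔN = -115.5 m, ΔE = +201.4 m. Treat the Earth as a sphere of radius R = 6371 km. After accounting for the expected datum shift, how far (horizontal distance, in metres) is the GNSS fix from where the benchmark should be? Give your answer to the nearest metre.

Observed coordinate differences: Δφ = -0.00068°, Δλ = +0.00240°.
Converting to metres (1° lat = 111195 m, cos φ = 0.897789): observed ΔN = -75.6 m, observed ΔE = 239.6 m.
Subtracting the expected shift leaves a residual of -75.6 − (-115.5) = 39.9 m north and 239.6 − (201.4) = 38.2 m east.
Residual distance = √(39.9² + 38.2²) = 55.2 m.

55 m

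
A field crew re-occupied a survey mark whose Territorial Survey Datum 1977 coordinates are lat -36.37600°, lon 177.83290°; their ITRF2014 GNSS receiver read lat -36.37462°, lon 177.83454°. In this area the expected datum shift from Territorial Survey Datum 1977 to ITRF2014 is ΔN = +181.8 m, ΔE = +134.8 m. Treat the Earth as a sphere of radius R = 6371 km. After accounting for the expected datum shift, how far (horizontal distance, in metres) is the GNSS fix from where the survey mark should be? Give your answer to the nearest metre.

Observed coordinate differences: Δφ = +0.00138°, Δλ = +0.00164°.
Converting to metres (1° lat = 111195 m, cos φ = 0.805142): observed ΔN = 153.4 m, observed ΔE = 146.8 m.
Subtracting the expected shift leaves a residual of 153.4 − (181.8) = -28.4 m north and 146.8 − (134.8) = 12.0 m east.
Residual distance = √((-28.4)² + 12.0²) = 30.8 m.

31 m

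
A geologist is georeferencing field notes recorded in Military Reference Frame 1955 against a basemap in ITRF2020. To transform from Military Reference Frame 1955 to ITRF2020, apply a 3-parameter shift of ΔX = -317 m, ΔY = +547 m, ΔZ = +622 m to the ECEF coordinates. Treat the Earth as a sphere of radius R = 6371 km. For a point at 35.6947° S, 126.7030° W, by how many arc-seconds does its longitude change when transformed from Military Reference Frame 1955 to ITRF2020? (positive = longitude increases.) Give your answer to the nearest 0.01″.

sin φ = -0.583466, cos φ = 0.812138, sin λ = -0.801744, cos λ = -0.597667.
East component: ΔE = −sin λ·ΔX + cos λ·ΔY = −(-0.801744)(-317) + (-0.597667)(547) = -581.08 m.
1° of latitude spans πR/180 = 111195 m; at latitude φ, 1° of longitude spans that × cos φ = 90305.6 m, so Δλ = -581.08 / 90305.6 × 3600 = -23.164″.

Δλ = -23.16″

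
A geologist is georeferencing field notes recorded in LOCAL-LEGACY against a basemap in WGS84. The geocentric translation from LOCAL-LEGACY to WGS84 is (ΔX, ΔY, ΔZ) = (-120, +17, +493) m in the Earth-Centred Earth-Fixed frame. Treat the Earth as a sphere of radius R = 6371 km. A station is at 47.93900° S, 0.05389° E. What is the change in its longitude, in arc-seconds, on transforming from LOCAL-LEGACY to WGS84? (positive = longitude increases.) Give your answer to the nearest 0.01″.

sin φ = -0.742432, cos φ = 0.669921, sin λ = 0.000941, cos λ = 1.000000.
East component: ΔE = −sin λ·ΔX + cos λ·ΔY = −(0.000941)(-120) + (1.000000)(17) = 17.11 m.
1° of latitude spans πR/180 = 111195 m; at latitude φ, 1° of longitude spans that × cos φ = 74491.9 m, so Δλ = 17.11 / 74491.9 × 3600 = 0.827″.

Δλ = 0.83″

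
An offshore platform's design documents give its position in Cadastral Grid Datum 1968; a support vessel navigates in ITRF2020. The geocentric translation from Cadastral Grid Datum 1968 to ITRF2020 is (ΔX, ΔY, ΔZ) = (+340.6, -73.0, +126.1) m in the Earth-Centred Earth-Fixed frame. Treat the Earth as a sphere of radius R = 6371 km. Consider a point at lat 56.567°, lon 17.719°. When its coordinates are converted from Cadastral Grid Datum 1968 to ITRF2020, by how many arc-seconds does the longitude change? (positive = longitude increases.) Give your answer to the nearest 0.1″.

sin φ = 0.834531, cos φ = 0.550961, sin λ = 0.304349, cos λ = 0.952561.
East component: ΔE = −sin λ·ΔX + cos λ·ΔY = −(0.304349)(340.6) + (0.952561)(-73.0) = -173.20 m.
1° of latitude spans πR/180 = 111195 m; at latitude φ, 1° of longitude spans that × cos φ = 61264.1 m, so Δλ = -173.20 / 61264.1 × 3600 = -10.177″.

Δλ = -10.2″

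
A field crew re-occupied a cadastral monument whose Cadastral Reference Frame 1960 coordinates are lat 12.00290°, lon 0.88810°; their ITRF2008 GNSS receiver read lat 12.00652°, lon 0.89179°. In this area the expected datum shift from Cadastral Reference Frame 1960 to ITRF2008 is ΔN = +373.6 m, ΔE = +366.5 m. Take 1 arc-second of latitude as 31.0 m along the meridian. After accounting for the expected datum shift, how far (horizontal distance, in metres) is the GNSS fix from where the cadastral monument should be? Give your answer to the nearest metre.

Observed coordinate differences: Δφ = +0.00362°, Δλ = +0.00369°.
Converting to metres (1° lat = 111600 m, cos φ = 0.978137): observed ΔN = 404.0 m, observed ΔE = 402.8 m.
Subtracting the expected shift leaves a residual of 404.0 − (373.6) = 30.4 m north and 402.8 − (366.5) = 36.3 m east.
Residual distance = √(30.4² + 36.3²) = 47.3 m.

47 m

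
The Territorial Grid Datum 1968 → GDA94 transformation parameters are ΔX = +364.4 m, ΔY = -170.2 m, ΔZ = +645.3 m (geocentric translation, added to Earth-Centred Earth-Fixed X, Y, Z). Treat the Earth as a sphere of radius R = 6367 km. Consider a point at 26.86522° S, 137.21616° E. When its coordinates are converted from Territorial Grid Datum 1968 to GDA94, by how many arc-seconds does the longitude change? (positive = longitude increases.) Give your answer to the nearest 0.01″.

sin φ = -0.451893, cos φ = 0.892072, sin λ = 0.679234, cos λ = -0.733921.
East component: ΔE = −sin λ·ΔX + cos λ·ΔY = −(0.679234)(364.4) + (-0.733921)(-170.2) = -122.60 m.
1° of latitude spans πR/180 = 111125 m; at latitude φ, 1° of longitude spans that × cos φ = 99131.6 m, so Δλ = -122.60 / 99131.6 × 3600 = -4.452″.

Δλ = -4.45″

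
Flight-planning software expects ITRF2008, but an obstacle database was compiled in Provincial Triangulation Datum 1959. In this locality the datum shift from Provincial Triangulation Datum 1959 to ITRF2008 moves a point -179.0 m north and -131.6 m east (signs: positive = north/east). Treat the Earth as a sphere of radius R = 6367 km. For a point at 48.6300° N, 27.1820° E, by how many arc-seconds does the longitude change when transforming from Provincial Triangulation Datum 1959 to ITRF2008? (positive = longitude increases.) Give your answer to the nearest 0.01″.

At latitude 48.6300°, cos φ = 0.660919.
One radian of longitude at latitude φ spans R cos φ, so Δλ = ΔE / (R cos φ) = -131.6 / (6367000 × 0.660919) = -3.1273e-05 rad = -6.451″.

Δλ = -6.45″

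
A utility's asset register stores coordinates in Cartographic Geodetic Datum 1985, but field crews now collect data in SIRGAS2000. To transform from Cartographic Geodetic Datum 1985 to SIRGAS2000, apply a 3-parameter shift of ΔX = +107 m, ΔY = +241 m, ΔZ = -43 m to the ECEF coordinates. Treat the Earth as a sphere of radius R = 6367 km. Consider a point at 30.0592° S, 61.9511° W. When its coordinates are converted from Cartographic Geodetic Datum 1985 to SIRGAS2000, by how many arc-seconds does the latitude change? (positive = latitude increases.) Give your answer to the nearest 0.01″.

sin φ = -0.500895, cos φ = 0.865508, sin λ = -0.882547, cos λ = 0.470225.
North component: ΔN = −sin φ cos λ·ΔX − sin φ sin λ·ΔY + cos φ·ΔZ = −(-0.500895)(0.470225)(107) − (-0.500895)(-0.882547)(241) + (0.865508)(-43) = -118.55 m.
1° of latitude spans πR/180 = 111125 m, so Δφ = -118.55 / 111125 × 3600 = -3.841″.

Δφ = -3.84″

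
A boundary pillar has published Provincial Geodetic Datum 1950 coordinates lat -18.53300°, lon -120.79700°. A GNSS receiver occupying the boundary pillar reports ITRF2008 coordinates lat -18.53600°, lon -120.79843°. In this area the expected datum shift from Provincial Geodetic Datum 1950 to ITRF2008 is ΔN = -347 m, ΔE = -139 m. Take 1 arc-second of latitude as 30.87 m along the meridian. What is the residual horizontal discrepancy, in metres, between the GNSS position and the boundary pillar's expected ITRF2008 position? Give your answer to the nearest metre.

Observed coordinate differences: Δφ = -0.00300°, Δλ = -0.00143°.
Converting to metres (1° lat = 111132 m, cos φ = 0.948141): observed ΔN = -333.4 m, observed ΔE = -150.7 m.
Subtracting the expected shift leaves a residual of -333.4 − (-347) = 13.6 m north and -150.7 − (-139) = -11.7 m east.
Residual distance = √(13.6² + (-11.7)²) = 17.9 m.

18 m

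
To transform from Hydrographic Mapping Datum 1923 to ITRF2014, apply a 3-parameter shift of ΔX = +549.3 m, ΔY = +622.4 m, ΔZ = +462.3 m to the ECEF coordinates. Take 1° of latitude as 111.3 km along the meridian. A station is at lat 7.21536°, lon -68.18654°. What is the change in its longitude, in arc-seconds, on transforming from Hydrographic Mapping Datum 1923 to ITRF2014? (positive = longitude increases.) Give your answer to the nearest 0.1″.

Δλ = 24.2″

sin φ = 0.125599, cos φ = 0.992081, sin λ = -0.928399, cos λ = 0.371586.
East component: ΔE = −sin λ·ΔX + cos λ·ΔY = −(-0.928399)(549.3) + (0.371586)(622.4) = 741.24 m.
1° of latitude spans 111300 m; at latitude φ, 1° of longitude spans that × cos φ = 110418.6 m, so Δλ = 741.24 / 110418.6 × 3600 = 24.167″.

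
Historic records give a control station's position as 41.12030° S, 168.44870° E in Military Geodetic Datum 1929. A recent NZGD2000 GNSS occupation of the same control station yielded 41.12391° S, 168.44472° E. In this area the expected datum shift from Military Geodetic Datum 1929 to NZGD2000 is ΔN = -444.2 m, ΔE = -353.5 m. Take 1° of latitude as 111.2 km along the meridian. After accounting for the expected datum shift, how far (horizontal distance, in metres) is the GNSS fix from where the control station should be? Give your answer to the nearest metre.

47 m

Observed coordinate differences: Δφ = -0.00361°, Δλ = -0.00398°.
Converting to metres (1° lat = 111200 m, cos φ = 0.753330): observed ΔN = -401.4 m, observed ΔE = -333.4 m.
Subtracting the expected shift leaves a residual of -401.4 − (-444.2) = 42.8 m north and -333.4 − (-353.5) = 20.1 m east.
Residual distance = √(42.8² + 20.1²) = 47.3 m.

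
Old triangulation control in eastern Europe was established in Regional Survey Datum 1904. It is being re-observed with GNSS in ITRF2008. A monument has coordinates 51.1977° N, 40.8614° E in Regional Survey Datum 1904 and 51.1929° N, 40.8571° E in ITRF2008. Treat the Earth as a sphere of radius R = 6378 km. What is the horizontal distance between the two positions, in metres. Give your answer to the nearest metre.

Δφ = 51.1929° − 51.1977° = -0.0048°; Δλ = 40.8571° − 40.8614° = -0.0043°.
1° along a meridian = πR/180 = 111317 m.
ΔN = Δφ × 111317 = -534.3 m; ΔE = Δλ × 111317 × cos(51.1977°) = -0.0043 × 111317 × 0.626635 = -299.9 m.
Distance = √(ΔE² + ΔN²) = √((-299.9)² + (-534.3)²) = 612.8 m.

613 m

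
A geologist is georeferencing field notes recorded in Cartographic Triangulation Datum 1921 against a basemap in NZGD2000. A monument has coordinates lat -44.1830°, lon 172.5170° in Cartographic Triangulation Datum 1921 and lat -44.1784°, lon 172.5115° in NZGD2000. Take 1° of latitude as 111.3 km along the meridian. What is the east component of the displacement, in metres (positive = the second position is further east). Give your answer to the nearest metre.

Δφ = -44.1784° − -44.1830° = +0.0046°; Δλ = 172.5115° − 172.5170° = -0.0055°.
ΔN = Δφ × 111300 = 512.0 m; ΔE = Δλ × 111300 × cos(-44.1830°) = -0.0055 × 111300 × 0.717117 = -439.0 m.

ΔE = -439 m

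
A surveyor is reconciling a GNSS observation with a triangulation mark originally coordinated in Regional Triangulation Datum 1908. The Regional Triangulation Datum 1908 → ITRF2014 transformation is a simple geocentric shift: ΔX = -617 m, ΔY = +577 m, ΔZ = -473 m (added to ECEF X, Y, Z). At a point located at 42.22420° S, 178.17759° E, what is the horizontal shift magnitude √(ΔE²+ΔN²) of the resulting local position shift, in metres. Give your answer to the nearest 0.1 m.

At φ = -42.22420°, λ = 178.17759°: sin φ = -0.672033, cos φ = 0.740521, sin λ = 0.031802, cos λ = -0.999494.
ΔE = −sin λ·ΔX + cos λ·ΔY = −(0.031802)·(-617) + (-0.999494)·(577) = -557.09 m.
ΔN = −sin φ cos λ·ΔX − sin φ sin λ·ΔY + cos φ·ΔZ = −(-0.672033)(-0.999494)(-617) − (-0.672033)(0.031802)(577) + (0.740521)(-473) = 76.50 m.
Horizontal magnitude = √(ΔE² + ΔN²) = √((-557.09)² + 76.50²) = 562.31 m.

562.3 m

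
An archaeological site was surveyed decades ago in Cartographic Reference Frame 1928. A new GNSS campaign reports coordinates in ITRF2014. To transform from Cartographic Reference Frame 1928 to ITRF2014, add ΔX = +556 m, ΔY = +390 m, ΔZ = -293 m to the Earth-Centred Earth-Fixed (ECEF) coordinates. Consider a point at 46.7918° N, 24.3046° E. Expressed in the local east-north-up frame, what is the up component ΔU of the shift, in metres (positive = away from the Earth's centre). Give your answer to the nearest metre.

At φ = 46.7918°, λ = 24.3046°: sin φ = 0.728871, cos φ = 0.684651, sin λ = 0.411588, cos λ = 0.911370.
ΔU = cos φ cos λ·ΔX + cos φ sin λ·ΔY + sin φ·ΔZ = (0.684651)(0.911370)(556) + (0.684651)(0.411588)(390) + (0.728871)(-293) = 243.27 m.

ΔU = 243 m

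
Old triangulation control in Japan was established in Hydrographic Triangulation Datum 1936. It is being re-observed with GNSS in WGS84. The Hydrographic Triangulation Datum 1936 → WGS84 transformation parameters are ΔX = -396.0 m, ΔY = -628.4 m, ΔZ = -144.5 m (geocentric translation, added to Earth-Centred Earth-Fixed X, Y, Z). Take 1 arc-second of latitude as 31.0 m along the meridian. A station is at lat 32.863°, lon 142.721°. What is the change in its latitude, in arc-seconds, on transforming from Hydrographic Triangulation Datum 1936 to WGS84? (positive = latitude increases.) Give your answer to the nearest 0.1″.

sin φ = 0.542632, cos φ = 0.839970, sin λ = 0.605697, cos λ = -0.795696.
North component: ΔN = −sin φ cos λ·ΔX − sin φ sin λ·ΔY + cos φ·ΔZ = −(0.542632)(-0.795696)(-396.0) − (0.542632)(0.605697)(-628.4) + (0.839970)(-144.5) = -85.82 m.
1° of latitude spans 3600 × 31.00 = 111600 m, so Δφ = -85.82 / 111600 × 3600 = -2.768″.

Δφ = -2.8″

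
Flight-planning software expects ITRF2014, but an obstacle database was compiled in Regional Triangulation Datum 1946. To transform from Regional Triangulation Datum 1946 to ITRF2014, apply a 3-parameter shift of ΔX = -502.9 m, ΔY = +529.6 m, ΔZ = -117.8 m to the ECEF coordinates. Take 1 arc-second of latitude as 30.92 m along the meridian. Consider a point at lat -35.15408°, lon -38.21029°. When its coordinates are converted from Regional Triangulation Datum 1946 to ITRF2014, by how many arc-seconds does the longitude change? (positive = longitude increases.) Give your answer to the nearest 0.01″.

Δλ = 4.16″

sin φ = -0.575777, cos φ = 0.817607, sin λ = -0.618550, cos λ = 0.785746.
East component: ΔE = −sin λ·ΔX + cos λ·ΔY = −(-0.618550)(-502.9) + (0.785746)(529.6) = 105.06 m.
1° of latitude spans 3600 × 30.92 = 111312 m; at latitude φ, 1° of longitude spans that × cos φ = 91009.4 m, so Δλ = 105.06 / 91009.4 × 3600 = 4.156″.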